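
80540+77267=157807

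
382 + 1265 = 1647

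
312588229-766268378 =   -  453680149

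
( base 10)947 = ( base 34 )rt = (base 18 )2GB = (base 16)3B3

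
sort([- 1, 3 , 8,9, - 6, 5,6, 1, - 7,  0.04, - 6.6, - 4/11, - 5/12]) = [ - 7 , - 6.6, - 6, - 1, - 5/12 , - 4/11 , 0.04, 1 , 3,5 , 6,8, 9] 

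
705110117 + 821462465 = 1526572582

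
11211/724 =15  +  351/724 = 15.48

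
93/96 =31/32  =  0.97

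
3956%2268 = 1688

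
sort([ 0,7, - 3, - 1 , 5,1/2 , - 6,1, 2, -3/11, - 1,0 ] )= [ - 6, - 3, - 1, - 1, - 3/11,0, 0,  1/2,1,2, 5, 7]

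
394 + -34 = 360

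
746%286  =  174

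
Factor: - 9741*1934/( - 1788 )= 2^(  -  1)*17^1 * 149^( - 1) * 191^1* 967^1 = 3139849/298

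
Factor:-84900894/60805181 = -2^1*3^1*13^1*47^1 * 71^(-1)*23159^1*856411^( - 1)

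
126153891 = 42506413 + 83647478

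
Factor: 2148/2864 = 2^( - 2) * 3^1 = 3/4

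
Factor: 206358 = 2^1*3^1*163^1*211^1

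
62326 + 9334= 71660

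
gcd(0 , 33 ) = 33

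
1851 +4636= 6487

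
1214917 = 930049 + 284868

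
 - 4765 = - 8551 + 3786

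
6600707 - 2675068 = 3925639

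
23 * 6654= 153042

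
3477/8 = 3477/8 = 434.62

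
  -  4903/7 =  - 701+4/7  =  -  700.43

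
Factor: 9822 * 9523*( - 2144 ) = -2^6*3^1*67^1*89^1*107^1*1637^1 = -200538838464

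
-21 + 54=33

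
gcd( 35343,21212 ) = 1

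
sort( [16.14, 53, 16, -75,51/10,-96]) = [  -  96, - 75,51/10, 16,16.14 , 53]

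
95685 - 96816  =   - 1131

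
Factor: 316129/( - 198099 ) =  - 991/621 = - 3^( - 3)*23^(-1)*991^1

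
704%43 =16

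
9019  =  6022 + 2997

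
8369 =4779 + 3590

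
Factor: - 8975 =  - 5^2*359^1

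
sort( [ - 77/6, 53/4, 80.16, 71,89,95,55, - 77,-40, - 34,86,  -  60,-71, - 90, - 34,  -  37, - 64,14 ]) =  [-90,-77  ,-71,  -  64,-60,  -  40,-37,-34,  -  34, - 77/6, 53/4,14,55 , 71,80.16, 86, 89,95 ]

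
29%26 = 3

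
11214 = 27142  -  15928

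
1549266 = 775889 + 773377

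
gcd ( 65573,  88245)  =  1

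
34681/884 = 34681/884 =39.23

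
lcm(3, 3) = 3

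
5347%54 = 1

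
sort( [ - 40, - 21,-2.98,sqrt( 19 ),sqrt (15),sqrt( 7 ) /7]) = [ - 40, - 21,-2.98,  sqrt( 7 )/7,sqrt( 15 ), sqrt( 19 )]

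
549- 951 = -402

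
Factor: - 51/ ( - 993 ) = 17/331 = 17^1*331^(  -  1 )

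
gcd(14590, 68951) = 1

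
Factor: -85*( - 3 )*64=2^6*3^1 *5^1*17^1=16320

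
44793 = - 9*(- 4977)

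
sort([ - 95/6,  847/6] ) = [-95/6,847/6] 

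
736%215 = 91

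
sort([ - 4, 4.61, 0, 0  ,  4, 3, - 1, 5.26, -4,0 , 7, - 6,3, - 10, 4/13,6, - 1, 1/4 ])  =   [ - 10, - 6, - 4, - 4, - 1, - 1,0, 0,  0,1/4 , 4/13, 3, 3, 4,4.61, 5.26,6, 7]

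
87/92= 87/92 =0.95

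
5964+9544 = 15508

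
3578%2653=925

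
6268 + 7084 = 13352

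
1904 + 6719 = 8623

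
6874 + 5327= 12201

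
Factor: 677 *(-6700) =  - 4535900 = - 2^2*5^2*67^1*677^1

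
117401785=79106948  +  38294837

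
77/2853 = 77/2853 = 0.03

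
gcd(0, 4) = 4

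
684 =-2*( - 342) 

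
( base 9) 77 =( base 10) 70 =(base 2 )1000110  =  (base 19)3d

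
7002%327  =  135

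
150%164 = 150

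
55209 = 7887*7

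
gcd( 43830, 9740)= 4870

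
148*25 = 3700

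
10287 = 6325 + 3962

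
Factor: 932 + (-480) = 2^2 * 113^1 = 452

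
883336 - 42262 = 841074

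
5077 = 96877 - 91800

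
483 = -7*( - 69 )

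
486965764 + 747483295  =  1234449059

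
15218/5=15218/5= 3043.60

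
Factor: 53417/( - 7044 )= - 91/12 = -  2^(-2)*3^( - 1 )*7^1*13^1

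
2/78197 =2/78197 = 0.00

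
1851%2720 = 1851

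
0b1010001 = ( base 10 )81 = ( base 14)5B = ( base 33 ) 2F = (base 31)2J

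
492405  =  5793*85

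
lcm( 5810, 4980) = 34860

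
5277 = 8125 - 2848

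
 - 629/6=- 105 + 1/6= -104.83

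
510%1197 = 510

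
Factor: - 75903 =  - 3^1*25301^1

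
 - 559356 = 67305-626661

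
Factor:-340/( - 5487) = 2^2* 3^(  -  1 )*5^1*17^1*31^( - 1) *59^( - 1)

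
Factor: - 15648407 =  -15648407^1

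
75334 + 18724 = 94058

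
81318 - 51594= 29724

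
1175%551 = 73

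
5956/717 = 8 + 220/717= 8.31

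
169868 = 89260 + 80608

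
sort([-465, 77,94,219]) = [-465, 77, 94,219 ]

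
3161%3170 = 3161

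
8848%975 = 73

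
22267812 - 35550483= - 13282671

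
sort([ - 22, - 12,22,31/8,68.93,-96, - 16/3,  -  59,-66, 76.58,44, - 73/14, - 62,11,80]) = [ - 96,  -  66 ,-62 , - 59,-22,-12, - 16/3, - 73/14,31/8, 11, 22,44,68.93, 76.58,80]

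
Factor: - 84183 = - 3^1*11^1 * 2551^1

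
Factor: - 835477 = - 197^1 *4241^1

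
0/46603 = 0=0.00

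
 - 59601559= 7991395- 67592954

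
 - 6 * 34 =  - 204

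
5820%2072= 1676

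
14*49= 686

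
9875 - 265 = 9610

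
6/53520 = 1/8920  =  0.00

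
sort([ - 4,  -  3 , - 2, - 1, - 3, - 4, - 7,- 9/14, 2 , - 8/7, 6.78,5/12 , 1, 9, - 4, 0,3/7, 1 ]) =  [ - 7, - 4, - 4, - 4, - 3, -3, - 2, - 8/7, - 1, - 9/14,  0,5/12, 3/7,1, 1, 2,  6.78, 9 ] 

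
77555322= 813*95394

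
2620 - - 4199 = 6819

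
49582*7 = 347074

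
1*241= 241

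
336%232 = 104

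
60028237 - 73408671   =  -13380434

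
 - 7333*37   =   - 271321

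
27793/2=27793/2= 13896.50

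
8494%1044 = 142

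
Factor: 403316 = 2^2 *100829^1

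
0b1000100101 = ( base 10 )549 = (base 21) 153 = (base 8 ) 1045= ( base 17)1f5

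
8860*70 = 620200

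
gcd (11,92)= 1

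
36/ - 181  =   - 36/181 = - 0.20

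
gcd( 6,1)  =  1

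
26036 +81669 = 107705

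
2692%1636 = 1056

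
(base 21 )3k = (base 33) 2h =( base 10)83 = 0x53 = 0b1010011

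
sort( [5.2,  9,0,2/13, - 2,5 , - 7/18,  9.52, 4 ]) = [ - 2, - 7/18 , 0, 2/13 , 4,  5, 5.2,9,9.52] 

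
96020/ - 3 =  - 32007 + 1/3= -32006.67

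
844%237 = 133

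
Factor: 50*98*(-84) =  - 2^4*3^1 *5^2 * 7^3 = - 411600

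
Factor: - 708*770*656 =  - 2^7*3^1*5^1*7^1*11^1*41^1* 59^1 = -357624960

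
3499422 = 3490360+9062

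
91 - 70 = 21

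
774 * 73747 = 57080178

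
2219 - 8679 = -6460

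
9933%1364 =385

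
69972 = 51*1372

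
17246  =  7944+9302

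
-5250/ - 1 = 5250 + 0/1 = 5250.00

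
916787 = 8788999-7872212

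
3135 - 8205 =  - 5070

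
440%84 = 20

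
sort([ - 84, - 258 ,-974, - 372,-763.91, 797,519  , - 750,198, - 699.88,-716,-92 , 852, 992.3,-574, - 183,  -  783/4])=[-974, - 763.91, - 750, - 716, - 699.88  ,-574  ,-372, - 258,  -  783/4,-183,-92, - 84, 198, 519,  797,852, 992.3]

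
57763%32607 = 25156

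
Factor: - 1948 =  -2^2 * 487^1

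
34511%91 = 22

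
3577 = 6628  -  3051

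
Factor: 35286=2^1*3^1 * 5881^1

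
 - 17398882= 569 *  ( - 30578 )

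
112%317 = 112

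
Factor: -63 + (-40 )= - 103^1 = - 103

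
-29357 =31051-60408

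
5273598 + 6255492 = 11529090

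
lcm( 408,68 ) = 408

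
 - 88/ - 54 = 44/27 =1.63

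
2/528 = 1/264=0.00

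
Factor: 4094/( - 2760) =  -  89/60 =- 2^( - 2)*3^( - 1 ) * 5^( - 1)*89^1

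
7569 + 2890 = 10459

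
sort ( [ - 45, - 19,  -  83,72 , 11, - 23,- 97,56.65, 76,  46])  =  [ - 97, - 83,- 45, - 23, - 19, 11,46,56.65,72,76]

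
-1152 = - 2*576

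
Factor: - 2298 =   -  2^1*3^1* 383^1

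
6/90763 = 6/90763 = 0.00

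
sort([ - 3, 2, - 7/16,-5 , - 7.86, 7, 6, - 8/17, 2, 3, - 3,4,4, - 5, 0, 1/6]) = [ - 7.86,-5 ,-5, - 3, - 3, - 8/17, - 7/16,0, 1/6,2, 2,3,4, 4, 6 , 7]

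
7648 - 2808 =4840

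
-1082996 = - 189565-893431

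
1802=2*901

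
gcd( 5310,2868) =6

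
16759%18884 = 16759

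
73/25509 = 73/25509 =0.00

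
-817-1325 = -2142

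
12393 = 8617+3776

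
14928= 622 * 24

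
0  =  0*53783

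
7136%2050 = 986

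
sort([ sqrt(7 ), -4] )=[ - 4, sqrt(7)]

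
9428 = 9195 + 233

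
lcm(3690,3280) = 29520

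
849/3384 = 283/1128 = 0.25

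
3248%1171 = 906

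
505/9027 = 505/9027  =  0.06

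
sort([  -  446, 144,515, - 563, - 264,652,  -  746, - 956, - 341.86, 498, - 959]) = [ - 959, - 956, - 746, - 563, - 446, - 341.86,  -  264,144,498,515, 652 ]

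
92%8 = 4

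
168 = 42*4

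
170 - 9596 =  - 9426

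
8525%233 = 137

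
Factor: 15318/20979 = 46/63 = 2^1*3^(-2 )*7^( - 1 )*23^1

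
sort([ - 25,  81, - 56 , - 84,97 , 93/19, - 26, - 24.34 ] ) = [ - 84, - 56, - 26, - 25, - 24.34,  93/19, 81,97 ] 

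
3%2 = 1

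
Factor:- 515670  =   - 2^1*3^1*5^1 * 17189^1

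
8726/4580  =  4363/2290=1.91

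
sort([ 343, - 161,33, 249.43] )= [ - 161,33,249.43,343] 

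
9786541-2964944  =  6821597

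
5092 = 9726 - 4634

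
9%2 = 1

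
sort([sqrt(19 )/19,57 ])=[ sqrt( 19)/19,57] 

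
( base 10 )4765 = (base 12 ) 2911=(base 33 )4CD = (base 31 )4TM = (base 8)11235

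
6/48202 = 3/24101 = 0.00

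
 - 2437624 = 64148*( - 38 )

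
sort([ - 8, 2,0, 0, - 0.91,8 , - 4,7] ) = [-8, - 4, - 0.91,0, 0,2,7, 8 ]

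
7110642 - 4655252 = 2455390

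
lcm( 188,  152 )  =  7144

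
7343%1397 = 358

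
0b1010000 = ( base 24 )38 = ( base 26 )32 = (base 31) 2I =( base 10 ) 80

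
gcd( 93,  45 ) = 3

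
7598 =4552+3046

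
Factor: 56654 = 2^1*13^1*2179^1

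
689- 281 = 408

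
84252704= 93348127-9095423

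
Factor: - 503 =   -  503^1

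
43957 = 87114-43157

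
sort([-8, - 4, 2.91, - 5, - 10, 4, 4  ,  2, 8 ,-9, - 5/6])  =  [ - 10,  -  9, -8,-5,-4, - 5/6,2, 2.91, 4, 4, 8 ]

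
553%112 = 105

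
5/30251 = 5/30251 = 0.00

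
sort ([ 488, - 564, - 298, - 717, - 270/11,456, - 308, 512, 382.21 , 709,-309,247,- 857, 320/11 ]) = [-857, - 717,-564, -309, - 308 , - 298,-270/11, 320/11, 247,382.21, 456, 488 , 512, 709 ]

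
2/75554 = 1/37777 = 0.00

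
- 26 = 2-28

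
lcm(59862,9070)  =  299310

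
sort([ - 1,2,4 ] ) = [-1, 2, 4 ] 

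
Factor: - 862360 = -2^3*5^1*21559^1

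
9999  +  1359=11358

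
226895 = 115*1973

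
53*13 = 689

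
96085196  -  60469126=35616070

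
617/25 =617/25 = 24.68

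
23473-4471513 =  - 4448040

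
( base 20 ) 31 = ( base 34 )1R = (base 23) 2F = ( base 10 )61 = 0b111101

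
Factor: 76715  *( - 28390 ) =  -2^1*5^2 * 17^1*67^1 * 167^1*229^1 = - 2177938850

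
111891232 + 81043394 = 192934626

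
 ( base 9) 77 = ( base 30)2a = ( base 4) 1012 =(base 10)70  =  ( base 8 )106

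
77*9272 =713944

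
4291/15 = 4291/15 = 286.07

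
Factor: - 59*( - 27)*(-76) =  -2^2*3^3*19^1*59^1 = - 121068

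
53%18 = 17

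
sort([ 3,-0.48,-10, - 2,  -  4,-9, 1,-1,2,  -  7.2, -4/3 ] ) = [ - 10,  -  9,- 7.2,-4, - 2, - 4/3,-1, - 0.48 , 1, 2,3] 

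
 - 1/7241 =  - 1+7240/7241 = - 0.00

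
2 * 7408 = 14816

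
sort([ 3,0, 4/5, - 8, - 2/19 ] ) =[ - 8 , - 2/19,0,4/5,3 ] 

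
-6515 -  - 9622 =3107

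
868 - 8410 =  - 7542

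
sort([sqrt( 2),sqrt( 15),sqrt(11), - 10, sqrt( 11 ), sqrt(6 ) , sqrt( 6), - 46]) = [ - 46 , - 10, sqrt ( 2 ) , sqrt(6 ),sqrt( 6 ),sqrt (11), sqrt( 11), sqrt( 15) ] 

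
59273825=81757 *725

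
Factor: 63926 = 2^1* 31963^1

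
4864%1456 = 496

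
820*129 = 105780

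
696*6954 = 4839984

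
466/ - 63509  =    -  1  +  63043/63509 = - 0.01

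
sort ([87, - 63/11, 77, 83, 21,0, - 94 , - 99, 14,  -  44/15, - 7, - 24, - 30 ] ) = [ - 99 , - 94, - 30,-24,  -  7, - 63/11,-44/15, 0, 14,21,77, 83, 87 ]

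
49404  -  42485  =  6919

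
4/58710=2/29355 = 0.00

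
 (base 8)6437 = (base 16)D1F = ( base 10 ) 3359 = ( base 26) 4P5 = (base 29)3so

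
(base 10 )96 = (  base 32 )30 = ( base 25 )3L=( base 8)140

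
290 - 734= -444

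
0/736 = 0 = 0.00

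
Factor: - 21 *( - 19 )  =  399 = 3^1*7^1*19^1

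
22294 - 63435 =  - 41141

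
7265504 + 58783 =7324287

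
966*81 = 78246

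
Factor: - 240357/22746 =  - 80119/7582 = - 2^( - 1)*13^1*17^( - 1)*223^(- 1)*6163^1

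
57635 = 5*11527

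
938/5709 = 938/5709 = 0.16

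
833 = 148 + 685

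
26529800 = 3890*6820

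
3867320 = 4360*887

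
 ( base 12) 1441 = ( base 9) 3204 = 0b100100110001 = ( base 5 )33403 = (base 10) 2353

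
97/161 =97/161=0.60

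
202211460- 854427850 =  - 652216390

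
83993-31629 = 52364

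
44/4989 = 44/4989 = 0.01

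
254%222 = 32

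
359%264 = 95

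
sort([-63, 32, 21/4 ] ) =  [ - 63, 21/4, 32]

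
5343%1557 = 672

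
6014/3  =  2004 + 2/3 =2004.67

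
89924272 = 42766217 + 47158055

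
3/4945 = 3/4945 = 0.00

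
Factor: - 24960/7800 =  - 16/5 = - 2^4*5^( -1)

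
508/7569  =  508/7569 = 0.07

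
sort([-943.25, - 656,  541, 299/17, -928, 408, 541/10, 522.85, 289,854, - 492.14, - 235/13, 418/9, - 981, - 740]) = [  -  981,  -  943.25,-928, - 740, - 656, - 492.14, -235/13,299/17, 418/9, 541/10, 289, 408, 522.85,541, 854 ]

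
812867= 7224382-6411515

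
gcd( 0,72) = 72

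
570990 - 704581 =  - 133591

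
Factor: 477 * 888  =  2^3*3^3*37^1*53^1= 423576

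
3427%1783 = 1644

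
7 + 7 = 14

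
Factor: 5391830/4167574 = 5^1*19^ (-1)*31^1*17393^1 * 109673^ ( -1) = 2695915/2083787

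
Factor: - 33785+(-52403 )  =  -86188 = - 2^2*29^1*743^1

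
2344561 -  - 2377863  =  4722424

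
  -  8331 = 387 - 8718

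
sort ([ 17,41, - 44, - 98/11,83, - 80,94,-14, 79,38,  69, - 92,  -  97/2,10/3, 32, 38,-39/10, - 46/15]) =[ - 92, - 80,- 97/2 , - 44,  -  14, - 98/11, - 39/10, - 46/15, 10/3, 17, 32,38, 38, 41,69,79, 83,94 ]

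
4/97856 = 1/24464  =  0.00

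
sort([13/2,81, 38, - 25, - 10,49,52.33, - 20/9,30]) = [ - 25, -10, - 20/9,13/2,30, 38,49, 52.33,81]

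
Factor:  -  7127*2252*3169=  - 2^2*563^1*3169^1 * 7127^1 = -50862462676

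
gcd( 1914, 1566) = 174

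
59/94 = 59/94 = 0.63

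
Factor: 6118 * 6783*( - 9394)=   -2^2 * 3^1*7^3*11^1 *17^1 * 19^2* 23^1*61^1 = -  389835913236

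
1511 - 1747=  - 236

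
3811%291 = 28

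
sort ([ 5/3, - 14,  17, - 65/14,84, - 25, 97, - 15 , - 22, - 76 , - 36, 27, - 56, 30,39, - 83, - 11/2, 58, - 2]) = [ - 83,-76, - 56, - 36, - 25,-22, - 15,-14,-11/2,-65/14, - 2, 5/3,  17,27, 30,39, 58, 84, 97]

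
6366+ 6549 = 12915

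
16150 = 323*50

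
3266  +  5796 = 9062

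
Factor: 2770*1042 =2886340 = 2^2 * 5^1*277^1* 521^1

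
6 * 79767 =478602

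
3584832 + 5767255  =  9352087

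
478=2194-1716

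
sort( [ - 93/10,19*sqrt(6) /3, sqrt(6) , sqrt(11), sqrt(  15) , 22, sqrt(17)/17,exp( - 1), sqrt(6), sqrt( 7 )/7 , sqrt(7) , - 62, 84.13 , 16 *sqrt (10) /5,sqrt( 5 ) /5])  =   [ - 62, - 93/10,sqrt( 17 )/17,exp( - 1),sqrt( 7)/7,sqrt(5 ) /5, sqrt(6 ),  sqrt(6), sqrt (7 ),  sqrt(11), sqrt(15),  16*sqrt(10)/5, 19  *  sqrt( 6 )/3,  22,84.13 ]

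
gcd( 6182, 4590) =2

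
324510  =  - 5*( - 64902 )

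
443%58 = 37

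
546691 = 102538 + 444153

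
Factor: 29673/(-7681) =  - 3^3 *7^1 * 157^1 * 7681^( - 1)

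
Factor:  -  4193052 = -2^2*3^1*29^1*12049^1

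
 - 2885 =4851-7736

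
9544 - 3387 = 6157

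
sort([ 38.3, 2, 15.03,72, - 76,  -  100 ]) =[ - 100,-76,2, 15.03, 38.3,  72]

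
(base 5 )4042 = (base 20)162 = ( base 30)hc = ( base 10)522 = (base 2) 1000001010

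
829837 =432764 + 397073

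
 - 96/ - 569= 96/569 = 0.17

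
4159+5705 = 9864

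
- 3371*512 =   -  1725952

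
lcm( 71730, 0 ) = 0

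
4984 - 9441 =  - 4457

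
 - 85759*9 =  - 771831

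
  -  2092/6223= -1+4131/6223 = - 0.34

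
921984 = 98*9408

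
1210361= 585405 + 624956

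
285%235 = 50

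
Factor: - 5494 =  - 2^1*41^1*67^1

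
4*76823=307292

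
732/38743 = 732/38743=0.02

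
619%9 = 7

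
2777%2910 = 2777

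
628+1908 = 2536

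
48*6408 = 307584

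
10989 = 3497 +7492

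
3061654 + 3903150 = 6964804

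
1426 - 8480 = - 7054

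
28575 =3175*9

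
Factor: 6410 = 2^1*5^1*641^1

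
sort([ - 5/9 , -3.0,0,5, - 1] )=[ - 3.0, - 1, - 5/9,0, 5 ]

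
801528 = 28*28626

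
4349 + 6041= 10390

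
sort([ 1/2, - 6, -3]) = [ - 6, - 3, 1/2]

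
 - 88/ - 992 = 11/124 = 0.09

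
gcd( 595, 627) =1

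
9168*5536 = 50754048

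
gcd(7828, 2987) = 103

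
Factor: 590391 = 3^2*65599^1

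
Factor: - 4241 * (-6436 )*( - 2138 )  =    -  2^3 *1069^1*1609^1*4241^1 = -58356872488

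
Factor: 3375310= 2^1 * 5^1*29^1*103^1 * 113^1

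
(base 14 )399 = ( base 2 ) 1011010011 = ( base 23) 18A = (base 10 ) 723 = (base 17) 289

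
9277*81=751437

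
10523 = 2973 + 7550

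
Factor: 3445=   5^1*13^1 * 53^1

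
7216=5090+2126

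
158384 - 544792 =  - 386408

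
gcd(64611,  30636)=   9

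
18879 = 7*2697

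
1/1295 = 1/1295 = 0.00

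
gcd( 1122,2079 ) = 33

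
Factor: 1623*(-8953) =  - 3^1*7^1*541^1 * 1279^1 = - 14530719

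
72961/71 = 72961/71 = 1027.62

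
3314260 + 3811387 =7125647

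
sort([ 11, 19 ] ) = [ 11 , 19]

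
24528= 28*876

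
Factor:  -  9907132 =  - 2^2* 19^1* 61^1*2137^1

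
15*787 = 11805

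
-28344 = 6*( -4724 ) 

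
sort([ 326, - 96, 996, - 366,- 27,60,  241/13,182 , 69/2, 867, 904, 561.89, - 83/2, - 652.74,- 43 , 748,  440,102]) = [ - 652.74, - 366, - 96 , - 43, - 83/2,- 27,241/13,69/2, 60, 102 , 182,326, 440,561.89 , 748, 867, 904, 996 ] 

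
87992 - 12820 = 75172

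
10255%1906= 725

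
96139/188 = 511 + 71/188 = 511.38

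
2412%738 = 198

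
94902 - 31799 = 63103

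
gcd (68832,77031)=9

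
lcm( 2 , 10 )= 10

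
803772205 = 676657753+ 127114452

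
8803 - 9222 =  - 419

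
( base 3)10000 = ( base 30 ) 2l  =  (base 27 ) 30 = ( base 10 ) 81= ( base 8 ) 121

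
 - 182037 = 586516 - 768553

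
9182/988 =9 + 145/494 = 9.29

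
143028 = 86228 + 56800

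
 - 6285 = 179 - 6464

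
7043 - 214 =6829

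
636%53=0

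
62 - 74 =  - 12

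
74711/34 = 74711/34  =  2197.38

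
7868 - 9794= - 1926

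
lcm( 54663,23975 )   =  1366575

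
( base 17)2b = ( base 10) 45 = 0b101101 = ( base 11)41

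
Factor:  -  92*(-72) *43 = 284832 = 2^5*3^2 * 23^1 * 43^1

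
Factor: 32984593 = 32984593^1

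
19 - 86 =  - 67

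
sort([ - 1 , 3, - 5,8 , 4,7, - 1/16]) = [ - 5, - 1,-1/16,3, 4, 7, 8 ] 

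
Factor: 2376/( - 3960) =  - 3/5 = - 3^1*5^(  -  1) 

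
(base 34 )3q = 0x80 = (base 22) 5I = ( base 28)4G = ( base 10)128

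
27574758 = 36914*747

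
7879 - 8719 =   -  840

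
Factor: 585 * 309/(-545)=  - 3^3*13^1*103^1*109^ ( - 1) =-36153/109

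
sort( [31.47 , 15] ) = [15,  31.47 ] 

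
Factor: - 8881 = - 83^1*107^1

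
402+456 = 858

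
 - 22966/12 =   -  1914 + 1/6 = -1913.83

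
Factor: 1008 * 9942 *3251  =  32580013536 = 2^5*3^3* 7^1*1657^1*3251^1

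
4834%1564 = 142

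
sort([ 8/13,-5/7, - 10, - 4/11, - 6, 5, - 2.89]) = [  -  10,-6, - 2.89, - 5/7, - 4/11,8/13, 5 ]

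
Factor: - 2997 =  - 3^4 * 37^1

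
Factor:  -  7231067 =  - 2531^1*2857^1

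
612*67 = 41004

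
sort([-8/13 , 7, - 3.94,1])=[-3.94, - 8/13,1,7 ]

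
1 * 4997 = 4997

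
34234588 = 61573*556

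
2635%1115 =405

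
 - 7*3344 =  - 23408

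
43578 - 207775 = - 164197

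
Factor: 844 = 2^2*211^1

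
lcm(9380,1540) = 103180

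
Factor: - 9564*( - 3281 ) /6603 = 10459828/2201 = 2^2*17^1 * 31^ ( - 1 )*71^( -1 ) * 193^1*797^1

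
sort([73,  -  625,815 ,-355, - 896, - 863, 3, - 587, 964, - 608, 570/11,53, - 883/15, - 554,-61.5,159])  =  [ - 896, -863 , - 625,  -  608,-587, - 554, - 355, - 61.5,-883/15, 3 , 570/11,53,73,159, 815, 964 ]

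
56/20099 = 56/20099 = 0.00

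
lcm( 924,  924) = 924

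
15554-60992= -45438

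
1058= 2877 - 1819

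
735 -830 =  - 95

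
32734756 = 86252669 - 53517913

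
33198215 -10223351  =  22974864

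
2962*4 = 11848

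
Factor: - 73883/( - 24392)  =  2^( - 3)* 3049^( - 1 ) * 73883^1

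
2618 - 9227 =- 6609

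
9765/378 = 25+ 5/6 = 25.83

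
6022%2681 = 660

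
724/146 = 4 + 70/73  =  4.96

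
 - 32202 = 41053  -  73255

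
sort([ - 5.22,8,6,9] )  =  [ - 5.22,6, 8, 9]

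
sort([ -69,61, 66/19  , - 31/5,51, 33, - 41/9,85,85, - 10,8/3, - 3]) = [  -  69, - 10, - 31/5, - 41/9,-3 , 8/3, 66/19,33, 51, 61, 85, 85] 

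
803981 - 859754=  - 55773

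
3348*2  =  6696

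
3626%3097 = 529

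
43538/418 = 104  +  3/19= 104.16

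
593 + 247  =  840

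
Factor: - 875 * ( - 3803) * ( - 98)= - 326107250=-  2^1*5^3*7^3 *3803^1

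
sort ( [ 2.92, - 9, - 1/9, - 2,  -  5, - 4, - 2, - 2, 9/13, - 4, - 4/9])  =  [ - 9,  -  5, - 4, - 4 , - 2, - 2, - 2,- 4/9, - 1/9, 9/13,2.92] 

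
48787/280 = 174 + 67/280=174.24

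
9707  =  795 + 8912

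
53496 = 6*8916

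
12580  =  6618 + 5962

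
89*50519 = 4496191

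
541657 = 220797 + 320860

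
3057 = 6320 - 3263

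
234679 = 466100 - 231421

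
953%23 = 10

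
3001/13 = 3001/13 = 230.85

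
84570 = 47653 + 36917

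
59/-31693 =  -1 + 31634/31693 = - 0.00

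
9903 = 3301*3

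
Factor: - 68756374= - 2^1*34378187^1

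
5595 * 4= 22380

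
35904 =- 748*( - 48)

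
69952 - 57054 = 12898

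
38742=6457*6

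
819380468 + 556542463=1375922931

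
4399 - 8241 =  - 3842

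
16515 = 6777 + 9738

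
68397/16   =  4274 + 13/16 = 4274.81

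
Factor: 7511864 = 2^3*938983^1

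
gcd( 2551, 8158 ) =1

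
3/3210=1/1070 = 0.00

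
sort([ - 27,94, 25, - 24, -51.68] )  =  [-51.68, - 27, - 24, 25,94 ]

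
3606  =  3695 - 89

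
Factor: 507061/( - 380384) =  - 2^( - 5 )*257^1*1973^1*11887^(-1 )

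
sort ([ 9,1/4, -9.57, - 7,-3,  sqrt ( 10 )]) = [ - 9.57, - 7,- 3, 1/4,  sqrt ( 10 ), 9 ]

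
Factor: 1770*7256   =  12843120=   2^4*3^1*5^1* 59^1  *907^1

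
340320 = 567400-227080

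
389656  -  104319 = 285337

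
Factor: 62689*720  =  45136080  =  2^4 * 3^2*5^1*11^1*41^1*139^1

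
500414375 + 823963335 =1324377710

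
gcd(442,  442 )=442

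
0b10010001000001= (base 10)9281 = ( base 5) 244111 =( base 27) cjk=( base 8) 22101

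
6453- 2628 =3825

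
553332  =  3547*156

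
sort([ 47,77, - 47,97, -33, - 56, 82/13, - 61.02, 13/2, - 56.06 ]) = [ - 61.02 , - 56.06, - 56,-47,-33, 82/13,13/2,47, 77, 97]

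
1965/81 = 24 + 7/27 = 24.26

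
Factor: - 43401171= - 3^1*11^1*1315187^1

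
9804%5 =4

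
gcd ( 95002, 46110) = 2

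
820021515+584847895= 1404869410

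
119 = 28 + 91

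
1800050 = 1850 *973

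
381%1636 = 381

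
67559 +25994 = 93553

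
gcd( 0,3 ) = 3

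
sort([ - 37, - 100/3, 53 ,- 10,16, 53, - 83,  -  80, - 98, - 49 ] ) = [ - 98,-83,-80, - 49, - 37, - 100/3 , - 10, 16 , 53, 53] 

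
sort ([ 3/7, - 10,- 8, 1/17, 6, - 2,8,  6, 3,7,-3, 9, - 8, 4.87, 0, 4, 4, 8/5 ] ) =[-10, - 8, - 8 , - 3,-2,  0,1/17,3/7,8/5, 3,4,  4, 4.87, 6, 6 , 7,8, 9]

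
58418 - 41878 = 16540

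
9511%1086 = 823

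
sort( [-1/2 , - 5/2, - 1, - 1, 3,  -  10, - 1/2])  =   [ - 10, - 5/2, - 1, - 1 , - 1/2, - 1/2,3 ]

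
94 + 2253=2347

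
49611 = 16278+33333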